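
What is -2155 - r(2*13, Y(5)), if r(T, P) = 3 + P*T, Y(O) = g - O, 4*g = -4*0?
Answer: -2028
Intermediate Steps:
g = 0 (g = (-4*0)/4 = (¼)*0 = 0)
Y(O) = -O (Y(O) = 0 - O = -O)
-2155 - r(2*13, Y(5)) = -2155 - (3 + (-1*5)*(2*13)) = -2155 - (3 - 5*26) = -2155 - (3 - 130) = -2155 - 1*(-127) = -2155 + 127 = -2028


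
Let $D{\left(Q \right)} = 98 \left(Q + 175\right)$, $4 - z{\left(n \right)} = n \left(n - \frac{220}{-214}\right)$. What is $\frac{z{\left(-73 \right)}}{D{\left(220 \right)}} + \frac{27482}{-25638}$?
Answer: $- \frac{12823163785}{10619182686} \approx -1.2075$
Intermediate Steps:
$z{\left(n \right)} = 4 - n \left(\frac{110}{107} + n\right)$ ($z{\left(n \right)} = 4 - n \left(n - \frac{220}{-214}\right) = 4 - n \left(n - - \frac{110}{107}\right) = 4 - n \left(n + \frac{110}{107}\right) = 4 - n \left(\frac{110}{107} + n\right)$)
$D{\left(Q \right)} = 17150 + 98 Q$ ($D{\left(Q \right)} = 98 \left(175 + Q\right) = 17150 + 98 Q$)
$\frac{z{\left(-73 \right)}}{D{\left(220 \right)}} + \frac{27482}{-25638} = \frac{4 - \left(-73\right)^{2} - - \frac{8030}{107}}{17150 + 98 \cdot 220} + \frac{27482}{-25638} = \frac{4 - 5329 + \frac{8030}{107}}{17150 + 21560} + 27482 \left(- \frac{1}{25638}\right) = \frac{4 - 5329 + \frac{8030}{107}}{38710} - \frac{13741}{12819} = \left(- \frac{561745}{107}\right) \frac{1}{38710} - \frac{13741}{12819} = - \frac{112349}{828394} - \frac{13741}{12819} = - \frac{12823163785}{10619182686}$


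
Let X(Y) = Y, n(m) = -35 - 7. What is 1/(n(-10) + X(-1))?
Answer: -1/43 ≈ -0.023256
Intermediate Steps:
n(m) = -42
1/(n(-10) + X(-1)) = 1/(-42 - 1) = 1/(-43) = -1/43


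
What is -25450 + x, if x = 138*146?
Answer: -5302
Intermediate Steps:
x = 20148
-25450 + x = -25450 + 20148 = -5302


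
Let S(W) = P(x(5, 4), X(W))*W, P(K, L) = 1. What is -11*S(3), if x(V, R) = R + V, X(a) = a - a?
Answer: -33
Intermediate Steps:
X(a) = 0
S(W) = W (S(W) = 1*W = W)
-11*S(3) = -11*3 = -33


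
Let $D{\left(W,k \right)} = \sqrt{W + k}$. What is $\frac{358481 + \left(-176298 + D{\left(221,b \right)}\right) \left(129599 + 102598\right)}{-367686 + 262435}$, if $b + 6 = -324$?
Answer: $\frac{40935508225}{105251} - \frac{232197 i \sqrt{109}}{105251} \approx 3.8893 \cdot 10^{5} - 23.033 i$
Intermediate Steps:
$b = -330$ ($b = -6 - 324 = -330$)
$\frac{358481 + \left(-176298 + D{\left(221,b \right)}\right) \left(129599 + 102598\right)}{-367686 + 262435} = \frac{358481 + \left(-176298 + \sqrt{221 - 330}\right) \left(129599 + 102598\right)}{-367686 + 262435} = \frac{358481 + \left(-176298 + \sqrt{-109}\right) 232197}{-105251} = \left(358481 + \left(-176298 + i \sqrt{109}\right) 232197\right) \left(- \frac{1}{105251}\right) = \left(358481 - \left(40935866706 - 232197 i \sqrt{109}\right)\right) \left(- \frac{1}{105251}\right) = \left(-40935508225 + 232197 i \sqrt{109}\right) \left(- \frac{1}{105251}\right) = \frac{40935508225}{105251} - \frac{232197 i \sqrt{109}}{105251}$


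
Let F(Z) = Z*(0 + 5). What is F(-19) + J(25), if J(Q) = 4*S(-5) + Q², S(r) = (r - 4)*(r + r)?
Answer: 890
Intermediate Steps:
S(r) = 2*r*(-4 + r) (S(r) = (-4 + r)*(2*r) = 2*r*(-4 + r))
J(Q) = 360 + Q² (J(Q) = 4*(2*(-5)*(-4 - 5)) + Q² = 4*(2*(-5)*(-9)) + Q² = 4*90 + Q² = 360 + Q²)
F(Z) = 5*Z (F(Z) = Z*5 = 5*Z)
F(-19) + J(25) = 5*(-19) + (360 + 25²) = -95 + (360 + 625) = -95 + 985 = 890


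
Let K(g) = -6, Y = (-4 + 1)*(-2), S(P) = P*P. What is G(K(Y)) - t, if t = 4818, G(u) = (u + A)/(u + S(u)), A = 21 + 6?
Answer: -48173/10 ≈ -4817.3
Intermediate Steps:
A = 27
S(P) = P**2
Y = 6 (Y = -3*(-2) = 6)
G(u) = (27 + u)/(u + u**2) (G(u) = (u + 27)/(u + u**2) = (27 + u)/(u + u**2))
G(K(Y)) - t = (27 - 6)/((-6)*(1 - 6)) - 1*4818 = -1/6*21/(-5) - 4818 = -1/6*(-1/5)*21 - 4818 = 7/10 - 4818 = -48173/10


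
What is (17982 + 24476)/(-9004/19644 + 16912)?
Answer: 208511238/83052581 ≈ 2.5106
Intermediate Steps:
(17982 + 24476)/(-9004/19644 + 16912) = 42458/(-9004*1/19644 + 16912) = 42458/(-2251/4911 + 16912) = 42458/(83052581/4911) = 42458*(4911/83052581) = 208511238/83052581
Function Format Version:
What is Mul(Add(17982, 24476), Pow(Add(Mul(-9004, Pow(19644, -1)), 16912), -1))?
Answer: Rational(208511238, 83052581) ≈ 2.5106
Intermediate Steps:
Mul(Add(17982, 24476), Pow(Add(Mul(-9004, Pow(19644, -1)), 16912), -1)) = Mul(42458, Pow(Add(Mul(-9004, Rational(1, 19644)), 16912), -1)) = Mul(42458, Pow(Add(Rational(-2251, 4911), 16912), -1)) = Mul(42458, Pow(Rational(83052581, 4911), -1)) = Mul(42458, Rational(4911, 83052581)) = Rational(208511238, 83052581)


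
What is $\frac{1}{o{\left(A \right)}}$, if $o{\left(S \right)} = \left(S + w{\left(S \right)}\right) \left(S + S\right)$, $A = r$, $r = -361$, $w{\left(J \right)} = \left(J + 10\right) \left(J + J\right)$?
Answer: $- \frac{1}{182710042} \approx -5.4732 \cdot 10^{-9}$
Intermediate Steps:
$w{\left(J \right)} = 2 J \left(10 + J\right)$ ($w{\left(J \right)} = \left(10 + J\right) 2 J = 2 J \left(10 + J\right)$)
$A = -361$
$o{\left(S \right)} = 2 S \left(S + 2 S \left(10 + S\right)\right)$ ($o{\left(S \right)} = \left(S + 2 S \left(10 + S\right)\right) \left(S + S\right) = \left(S + 2 S \left(10 + S\right)\right) 2 S = 2 S \left(S + 2 S \left(10 + S\right)\right)$)
$\frac{1}{o{\left(A \right)}} = \frac{1}{\left(-361\right)^{2} \left(42 + 4 \left(-361\right)\right)} = \frac{1}{130321 \left(42 - 1444\right)} = \frac{1}{130321 \left(-1402\right)} = \frac{1}{-182710042} = - \frac{1}{182710042}$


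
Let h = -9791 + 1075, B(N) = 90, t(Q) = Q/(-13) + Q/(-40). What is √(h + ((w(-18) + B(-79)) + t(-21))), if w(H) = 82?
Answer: I*√577429710/260 ≈ 92.422*I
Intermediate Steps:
t(Q) = -53*Q/520 (t(Q) = Q*(-1/13) + Q*(-1/40) = -Q/13 - Q/40 = -53*Q/520)
h = -8716
√(h + ((w(-18) + B(-79)) + t(-21))) = √(-8716 + ((82 + 90) - 53/520*(-21))) = √(-8716 + (172 + 1113/520)) = √(-8716 + 90553/520) = √(-4441767/520) = I*√577429710/260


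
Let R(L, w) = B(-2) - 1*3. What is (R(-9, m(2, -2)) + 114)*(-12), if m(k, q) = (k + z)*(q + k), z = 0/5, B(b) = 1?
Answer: -1344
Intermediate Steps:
z = 0 (z = 0*(⅕) = 0)
m(k, q) = k*(k + q) (m(k, q) = (k + 0)*(q + k) = k*(k + q))
R(L, w) = -2 (R(L, w) = 1 - 1*3 = 1 - 3 = -2)
(R(-9, m(2, -2)) + 114)*(-12) = (-2 + 114)*(-12) = 112*(-12) = -1344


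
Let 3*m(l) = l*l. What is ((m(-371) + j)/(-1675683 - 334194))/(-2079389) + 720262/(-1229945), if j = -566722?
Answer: -9030609694624661383/15420986914653919755 ≈ -0.58561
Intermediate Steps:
m(l) = l**2/3 (m(l) = (l*l)/3 = l**2/3)
((m(-371) + j)/(-1675683 - 334194))/(-2079389) + 720262/(-1229945) = (((1/3)*(-371)**2 - 566722)/(-1675683 - 334194))/(-2079389) + 720262/(-1229945) = (((1/3)*137641 - 566722)/(-2009877))*(-1/2079389) + 720262*(-1/1229945) = ((137641/3 - 566722)*(-1/2009877))*(-1/2079389) - 720262/1229945 = -1562525/3*(-1/2009877)*(-1/2079389) - 720262/1229945 = (1562525/6029631)*(-1/2079389) - 720262/1229945 = -1562525/12537948375459 - 720262/1229945 = -9030609694624661383/15420986914653919755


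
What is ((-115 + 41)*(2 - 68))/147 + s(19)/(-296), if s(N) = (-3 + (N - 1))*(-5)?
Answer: 485563/14504 ≈ 33.478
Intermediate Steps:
s(N) = 20 - 5*N (s(N) = (-3 + (-1 + N))*(-5) = (-4 + N)*(-5) = 20 - 5*N)
((-115 + 41)*(2 - 68))/147 + s(19)/(-296) = ((-115 + 41)*(2 - 68))/147 + (20 - 5*19)/(-296) = -74*(-66)*(1/147) + (20 - 95)*(-1/296) = 4884*(1/147) - 75*(-1/296) = 1628/49 + 75/296 = 485563/14504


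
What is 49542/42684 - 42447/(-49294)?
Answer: 177247129/87669379 ≈ 2.0218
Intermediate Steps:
49542/42684 - 42447/(-49294) = 49542*(1/42684) - 42447*(-1/49294) = 8257/7114 + 42447/49294 = 177247129/87669379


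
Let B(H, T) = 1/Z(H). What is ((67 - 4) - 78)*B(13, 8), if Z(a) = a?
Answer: -15/13 ≈ -1.1538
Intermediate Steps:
B(H, T) = 1/H
((67 - 4) - 78)*B(13, 8) = ((67 - 4) - 78)/13 = (63 - 78)*(1/13) = -15*1/13 = -15/13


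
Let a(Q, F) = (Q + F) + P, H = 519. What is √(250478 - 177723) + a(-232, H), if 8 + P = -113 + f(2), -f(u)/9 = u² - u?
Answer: 148 + √72755 ≈ 417.73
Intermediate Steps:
f(u) = -9*u² + 9*u (f(u) = -9*(u² - u) = -9*u² + 9*u)
P = -139 (P = -8 + (-113 + 9*2*(1 - 1*2)) = -8 + (-113 + 9*2*(1 - 2)) = -8 + (-113 + 9*2*(-1)) = -8 + (-113 - 18) = -8 - 131 = -139)
a(Q, F) = -139 + F + Q (a(Q, F) = (Q + F) - 139 = (F + Q) - 139 = -139 + F + Q)
√(250478 - 177723) + a(-232, H) = √(250478 - 177723) + (-139 + 519 - 232) = √72755 + 148 = 148 + √72755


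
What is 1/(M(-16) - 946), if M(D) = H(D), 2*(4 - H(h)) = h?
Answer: -1/934 ≈ -0.0010707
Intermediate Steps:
H(h) = 4 - h/2
M(D) = 4 - D/2
1/(M(-16) - 946) = 1/((4 - ½*(-16)) - 946) = 1/((4 + 8) - 946) = 1/(12 - 946) = 1/(-934) = -1/934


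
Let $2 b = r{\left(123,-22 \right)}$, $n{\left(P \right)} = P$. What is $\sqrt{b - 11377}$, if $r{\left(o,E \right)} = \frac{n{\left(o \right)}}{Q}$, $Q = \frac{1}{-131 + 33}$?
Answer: $2 i \sqrt{4351} \approx 131.92 i$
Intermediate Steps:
$Q = - \frac{1}{98}$ ($Q = \frac{1}{-98} = - \frac{1}{98} \approx -0.010204$)
$r{\left(o,E \right)} = - 98 o$ ($r{\left(o,E \right)} = \frac{o}{- \frac{1}{98}} = o \left(-98\right) = - 98 o$)
$b = -6027$ ($b = \frac{\left(-98\right) 123}{2} = \frac{1}{2} \left(-12054\right) = -6027$)
$\sqrt{b - 11377} = \sqrt{-6027 - 11377} = \sqrt{-17404} = 2 i \sqrt{4351}$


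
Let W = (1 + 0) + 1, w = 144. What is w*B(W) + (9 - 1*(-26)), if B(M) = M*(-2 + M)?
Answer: 35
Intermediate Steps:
W = 2 (W = 1 + 1 = 2)
w*B(W) + (9 - 1*(-26)) = 144*(2*(-2 + 2)) + (9 - 1*(-26)) = 144*(2*0) + (9 + 26) = 144*0 + 35 = 0 + 35 = 35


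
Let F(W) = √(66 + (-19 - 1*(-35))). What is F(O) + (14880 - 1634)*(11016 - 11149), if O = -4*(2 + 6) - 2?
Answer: -1761718 + √82 ≈ -1.7617e+6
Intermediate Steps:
O = -34 (O = -4*8 - 2 = -32 - 2 = -34)
F(W) = √82 (F(W) = √(66 + (-19 + 35)) = √(66 + 16) = √82)
F(O) + (14880 - 1634)*(11016 - 11149) = √82 + (14880 - 1634)*(11016 - 11149) = √82 + 13246*(-133) = √82 - 1761718 = -1761718 + √82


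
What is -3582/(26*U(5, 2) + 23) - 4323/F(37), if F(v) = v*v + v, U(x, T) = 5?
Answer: -633079/23902 ≈ -26.486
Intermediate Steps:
F(v) = v + v² (F(v) = v² + v = v + v²)
-3582/(26*U(5, 2) + 23) - 4323/F(37) = -3582/(26*5 + 23) - 4323*1/(37*(1 + 37)) = -3582/(130 + 23) - 4323/(37*38) = -3582/153 - 4323/1406 = -3582*1/153 - 4323*1/1406 = -398/17 - 4323/1406 = -633079/23902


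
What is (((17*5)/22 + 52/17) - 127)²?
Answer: 2016818281/139876 ≈ 14419.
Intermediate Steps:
(((17*5)/22 + 52/17) - 127)² = ((85*(1/22) + 52*(1/17)) - 127)² = ((85/22 + 52/17) - 127)² = (2589/374 - 127)² = (-44909/374)² = 2016818281/139876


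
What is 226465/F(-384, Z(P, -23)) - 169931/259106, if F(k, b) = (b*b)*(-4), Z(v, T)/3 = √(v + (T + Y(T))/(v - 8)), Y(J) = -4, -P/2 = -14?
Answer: -294207360457/1242931482 ≈ -236.70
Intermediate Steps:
P = 28 (P = -2*(-14) = 28)
Z(v, T) = 3*√(v + (-4 + T)/(-8 + v)) (Z(v, T) = 3*√(v + (T - 4)/(v - 8)) = 3*√(v + (-4 + T)/(-8 + v)))
F(k, b) = -4*b² (F(k, b) = b²*(-4) = -4*b²)
226465/F(-384, Z(P, -23)) - 169931/259106 = 226465/((-4*9*(-4 - 23 + 28*(-8 + 28))/(-8 + 28))) - 169931/259106 = 226465/((-4*(3*√((-4 - 23 + 28*20)/20))²)) - 169931*1/259106 = 226465/((-4*(3*√((-4 - 23 + 560)/20))²)) - 169931/259106 = 226465/((-4*(3*√((1/20)*533))²)) - 169931/259106 = 226465/((-4*(3*√(533/20))²)) - 169931/259106 = 226465/((-4*(3*(√2665/10))²)) - 169931/259106 = 226465/((-4*(3*√2665/10)²)) - 169931/259106 = 226465/((-4*4797/20)) - 169931/259106 = 226465/(-4797/5) - 169931/259106 = 226465*(-5/4797) - 169931/259106 = -1132325/4797 - 169931/259106 = -294207360457/1242931482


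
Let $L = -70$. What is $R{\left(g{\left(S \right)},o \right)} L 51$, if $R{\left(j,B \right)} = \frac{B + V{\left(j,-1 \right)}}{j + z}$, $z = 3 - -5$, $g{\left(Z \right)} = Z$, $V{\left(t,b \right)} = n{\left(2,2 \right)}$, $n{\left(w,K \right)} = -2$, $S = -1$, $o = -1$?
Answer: $1530$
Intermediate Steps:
$V{\left(t,b \right)} = -2$
$z = 8$ ($z = 3 + 5 = 8$)
$R{\left(j,B \right)} = \frac{-2 + B}{8 + j}$ ($R{\left(j,B \right)} = \frac{B - 2}{j + 8} = \frac{-2 + B}{8 + j}$)
$R{\left(g{\left(S \right)},o \right)} L 51 = \frac{-2 - 1}{8 - 1} \left(-70\right) 51 = \frac{1}{7} \left(-3\right) \left(-70\right) 51 = \left(- \frac{3}{7}\right) \left(-70\right) 51 = 30 \cdot 51 = 1530$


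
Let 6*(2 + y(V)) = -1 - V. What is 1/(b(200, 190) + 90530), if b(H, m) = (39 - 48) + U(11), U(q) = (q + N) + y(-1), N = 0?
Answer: 1/90530 ≈ 1.1046e-5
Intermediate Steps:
y(V) = -13/6 - V/6 (y(V) = -2 + (-1 - V)/6 = -2 + (-⅙ - V/6) = -13/6 - V/6)
U(q) = -2 + q (U(q) = (q + 0) + (-13/6 - ⅙*(-1)) = q + (-13/6 + ⅙) = q - 2 = -2 + q)
b(H, m) = 0 (b(H, m) = (39 - 48) + (-2 + 11) = -9 + 9 = 0)
1/(b(200, 190) + 90530) = 1/(0 + 90530) = 1/90530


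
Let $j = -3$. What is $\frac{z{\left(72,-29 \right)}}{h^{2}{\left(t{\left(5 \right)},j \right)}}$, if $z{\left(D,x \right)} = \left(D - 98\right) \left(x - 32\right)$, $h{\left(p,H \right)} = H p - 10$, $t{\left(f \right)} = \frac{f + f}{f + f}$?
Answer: $\frac{122}{13} \approx 9.3846$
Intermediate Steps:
$t{\left(f \right)} = 1$ ($t{\left(f \right)} = \frac{2 f}{2 f} = 2 f \frac{1}{2 f} = 1$)
$h{\left(p,H \right)} = -10 + H p$
$z{\left(D,x \right)} = \left(-98 + D\right) \left(-32 + x\right)$
$\frac{z{\left(72,-29 \right)}}{h^{2}{\left(t{\left(5 \right)},j \right)}} = \frac{3136 - -2842 - 2304 + 72 \left(-29\right)}{\left(-10 - 3\right)^{2}} = \frac{3136 + 2842 - 2304 - 2088}{\left(-10 - 3\right)^{2}} = \frac{1586}{\left(-13\right)^{2}} = \frac{1586}{169} = 1586 \cdot \frac{1}{169} = \frac{122}{13}$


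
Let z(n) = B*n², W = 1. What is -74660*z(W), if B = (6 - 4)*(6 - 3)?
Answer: -447960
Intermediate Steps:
B = 6 (B = 2*3 = 6)
z(n) = 6*n²
-74660*z(W) = -447960*1² = -447960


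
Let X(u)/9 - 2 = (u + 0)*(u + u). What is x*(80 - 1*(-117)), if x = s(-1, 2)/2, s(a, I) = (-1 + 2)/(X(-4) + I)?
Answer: 197/616 ≈ 0.31981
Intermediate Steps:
X(u) = 18 + 18*u² (X(u) = 18 + 9*((u + 0)*(u + u)) = 18 + 9*(u*(2*u)) = 18 + 9*(2*u²) = 18 + 18*u²)
s(a, I) = 1/(306 + I) (s(a, I) = (-1 + 2)/((18 + 18*(-4)²) + I) = 1/((18 + 18*16) + I) = 1/((18 + 288) + I) = 1/(306 + I))
x = 1/616 (x = 1/((306 + 2)*2) = (½)/308 = (1/308)*(½) = 1/616 ≈ 0.0016234)
x*(80 - 1*(-117)) = (80 - 1*(-117))/616 = (80 + 117)/616 = (1/616)*197 = 197/616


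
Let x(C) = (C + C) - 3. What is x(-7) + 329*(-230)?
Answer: -75687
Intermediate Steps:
x(C) = -3 + 2*C (x(C) = 2*C - 3 = -3 + 2*C)
x(-7) + 329*(-230) = (-3 + 2*(-7)) + 329*(-230) = (-3 - 14) - 75670 = -17 - 75670 = -75687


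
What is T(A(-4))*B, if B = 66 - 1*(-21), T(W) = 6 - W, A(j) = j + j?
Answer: 1218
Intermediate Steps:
A(j) = 2*j
B = 87 (B = 66 + 21 = 87)
T(A(-4))*B = (6 - 2*(-4))*87 = (6 - 1*(-8))*87 = (6 + 8)*87 = 14*87 = 1218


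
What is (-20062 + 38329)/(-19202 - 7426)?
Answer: -6089/8876 ≈ -0.68601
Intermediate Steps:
(-20062 + 38329)/(-19202 - 7426) = 18267/(-26628) = 18267*(-1/26628) = -6089/8876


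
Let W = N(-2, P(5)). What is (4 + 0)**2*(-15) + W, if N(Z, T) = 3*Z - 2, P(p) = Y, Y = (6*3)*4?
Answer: -248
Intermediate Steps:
Y = 72 (Y = 18*4 = 72)
P(p) = 72
N(Z, T) = -2 + 3*Z
W = -8 (W = -2 + 3*(-2) = -2 - 6 = -8)
(4 + 0)**2*(-15) + W = (4 + 0)**2*(-15) - 8 = 4**2*(-15) - 8 = 16*(-15) - 8 = -240 - 8 = -248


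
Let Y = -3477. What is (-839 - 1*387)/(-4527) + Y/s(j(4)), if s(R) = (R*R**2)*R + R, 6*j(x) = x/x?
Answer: -20399265142/982359 ≈ -20766.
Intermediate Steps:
j(x) = 1/6 (j(x) = (x/x)/6 = (1/6)*1 = 1/6)
s(R) = R + R**4 (s(R) = R**3*R + R = R**4 + R = R + R**4)
(-839 - 1*387)/(-4527) + Y/s(j(4)) = (-839 - 1*387)/(-4527) - 3477/(1/6 + (1/6)**4) = (-839 - 387)*(-1/4527) - 3477/(1/6 + 1/1296) = -1226*(-1/4527) - 3477/217/1296 = 1226/4527 - 3477*1296/217 = 1226/4527 - 4506192/217 = -20399265142/982359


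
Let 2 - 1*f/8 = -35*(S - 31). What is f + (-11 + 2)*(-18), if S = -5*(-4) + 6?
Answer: -1222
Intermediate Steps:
S = 26 (S = 20 + 6 = 26)
f = -1384 (f = 16 - (-280)*(26 - 31) = 16 - (-280)*(-5) = 16 - 8*175 = 16 - 1400 = -1384)
f + (-11 + 2)*(-18) = -1384 + (-11 + 2)*(-18) = -1384 - 9*(-18) = -1384 + 162 = -1222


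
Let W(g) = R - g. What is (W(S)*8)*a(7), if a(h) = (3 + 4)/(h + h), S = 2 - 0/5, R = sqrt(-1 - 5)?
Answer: -8 + 4*I*sqrt(6) ≈ -8.0 + 9.798*I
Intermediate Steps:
R = I*sqrt(6) (R = sqrt(-6) = I*sqrt(6) ≈ 2.4495*I)
S = 2 (S = 2 - 0/5 = 2 - 1*0 = 2 + 0 = 2)
a(h) = 7/(2*h) (a(h) = 7/((2*h)) = 7*(1/(2*h)) = 7/(2*h))
W(g) = -g + I*sqrt(6) (W(g) = I*sqrt(6) - g = -g + I*sqrt(6))
(W(S)*8)*a(7) = ((-1*2 + I*sqrt(6))*8)*((7/2)/7) = ((-2 + I*sqrt(6))*8)*((7/2)*(1/7)) = (-16 + 8*I*sqrt(6))*(1/2) = -8 + 4*I*sqrt(6)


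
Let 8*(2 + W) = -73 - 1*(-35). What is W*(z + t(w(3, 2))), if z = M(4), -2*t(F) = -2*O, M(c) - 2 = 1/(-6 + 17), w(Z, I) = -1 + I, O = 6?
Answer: -2403/44 ≈ -54.614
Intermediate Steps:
M(c) = 23/11 (M(c) = 2 + 1/(-6 + 17) = 2 + 1/11 = 23/11)
t(F) = 6 (t(F) = -(-1)*6 = -½*(-12) = 6)
W = -27/4 (W = -2 + (-73 - 1*(-35))/8 = -2 + (-73 + 35)/8 = -2 + (⅛)*(-38) = -2 - 19/4 = -27/4 ≈ -6.7500)
z = 23/11 ≈ 2.0909
W*(z + t(w(3, 2))) = -27*(23/11 + 6)/4 = -27/4*89/11 = -2403/44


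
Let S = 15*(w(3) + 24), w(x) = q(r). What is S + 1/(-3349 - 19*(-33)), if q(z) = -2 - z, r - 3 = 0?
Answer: 775769/2722 ≈ 285.00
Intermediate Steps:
r = 3 (r = 3 + 0 = 3)
w(x) = -5 (w(x) = -2 - 1*3 = -2 - 3 = -5)
S = 285 (S = 15*(-5 + 24) = 15*19 = 285)
S + 1/(-3349 - 19*(-33)) = 285 + 1/(-3349 - 19*(-33)) = 285 + 1/(-3349 + 627) = 285 + 1/(-2722) = 285 - 1/2722 = 775769/2722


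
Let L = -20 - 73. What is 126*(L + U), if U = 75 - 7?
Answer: -3150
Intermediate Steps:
L = -93
U = 68
126*(L + U) = 126*(-93 + 68) = 126*(-25) = -3150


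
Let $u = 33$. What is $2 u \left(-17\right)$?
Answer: $-1122$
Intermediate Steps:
$2 u \left(-17\right) = 2 \cdot 33 \left(-17\right) = 66 \left(-17\right) = -1122$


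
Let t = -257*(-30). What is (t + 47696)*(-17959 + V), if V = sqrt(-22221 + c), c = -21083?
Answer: -995036354 + 110812*I*sqrt(10826) ≈ -9.9504e+8 + 1.153e+7*I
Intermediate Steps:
V = 2*I*sqrt(10826) (V = sqrt(-22221 - 21083) = sqrt(-43304) = 2*I*sqrt(10826) ≈ 208.1*I)
t = 7710
(t + 47696)*(-17959 + V) = (7710 + 47696)*(-17959 + 2*I*sqrt(10826)) = 55406*(-17959 + 2*I*sqrt(10826)) = -995036354 + 110812*I*sqrt(10826)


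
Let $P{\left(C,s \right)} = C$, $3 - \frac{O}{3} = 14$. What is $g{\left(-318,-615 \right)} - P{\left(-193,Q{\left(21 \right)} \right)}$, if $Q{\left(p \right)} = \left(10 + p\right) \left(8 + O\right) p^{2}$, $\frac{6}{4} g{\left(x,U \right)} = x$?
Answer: $-19$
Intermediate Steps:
$O = -33$ ($O = 9 - 42 = -33$)
$g{\left(x,U \right)} = \frac{2 x}{3}$
$Q{\left(p \right)} = p^{2} \left(-250 - 25 p\right)$ ($Q{\left(p \right)} = \left(10 + p\right) \left(8 - 33\right) p^{2} = \left(10 + p\right) \left(-25\right) p^{2} = \left(-250 - 25 p\right) p^{2} = p^{2} \left(-250 - 25 p\right)$)
$g{\left(-318,-615 \right)} - P{\left(-193,Q{\left(21 \right)} \right)} = \frac{2}{3} \left(-318\right) - -193 = -212 + 193 = -19$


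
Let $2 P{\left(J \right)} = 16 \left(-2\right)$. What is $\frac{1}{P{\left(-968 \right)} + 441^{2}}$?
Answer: $\frac{1}{194465} \approx 5.1423 \cdot 10^{-6}$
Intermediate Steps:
$P{\left(J \right)} = -16$ ($P{\left(J \right)} = \frac{16 \left(-2\right)}{2} = \frac{1}{2} \left(-32\right) = -16$)
$\frac{1}{P{\left(-968 \right)} + 441^{2}} = \frac{1}{-16 + 441^{2}} = \frac{1}{-16 + 194481} = \frac{1}{194465}$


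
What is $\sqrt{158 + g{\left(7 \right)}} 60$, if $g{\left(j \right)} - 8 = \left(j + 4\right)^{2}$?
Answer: $60 \sqrt{287} \approx 1016.5$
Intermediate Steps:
$g{\left(j \right)} = 8 + \left(4 + j\right)^{2}$ ($g{\left(j \right)} = 8 + \left(j + 4\right)^{2} = 8 + \left(4 + j\right)^{2}$)
$\sqrt{158 + g{\left(7 \right)}} 60 = \sqrt{158 + \left(8 + \left(4 + 7\right)^{2}\right)} 60 = \sqrt{158 + \left(8 + 11^{2}\right)} 60 = \sqrt{158 + \left(8 + 121\right)} 60 = \sqrt{158 + 129} \cdot 60 = \sqrt{287} \cdot 60 = 60 \sqrt{287}$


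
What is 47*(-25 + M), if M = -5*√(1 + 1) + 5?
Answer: -940 - 235*√2 ≈ -1272.3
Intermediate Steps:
M = 5 - 5*√2 (M = -5*√2 + 5 = 5 - 5*√2 ≈ -2.0711)
47*(-25 + M) = 47*(-25 + (5 - 5*√2)) = 47*(-20 - 5*√2) = -940 - 235*√2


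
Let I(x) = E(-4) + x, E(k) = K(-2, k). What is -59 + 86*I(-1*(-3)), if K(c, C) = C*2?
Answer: -489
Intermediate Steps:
K(c, C) = 2*C
E(k) = 2*k
I(x) = -8 + x (I(x) = 2*(-4) + x = -8 + x)
-59 + 86*I(-1*(-3)) = -59 + 86*(-8 - 1*(-3)) = -59 + 86*(-8 + 3) = -59 + 86*(-5) = -59 - 430 = -489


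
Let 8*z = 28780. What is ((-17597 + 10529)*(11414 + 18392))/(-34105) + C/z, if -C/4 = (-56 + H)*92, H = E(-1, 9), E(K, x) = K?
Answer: 15970451016/2583005 ≈ 6182.9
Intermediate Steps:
H = -1
z = 7195/2 (z = (⅛)*28780 = 7195/2 ≈ 3597.5)
C = 20976 (C = -4*(-56 - 1)*92 = -(-228)*92 = -4*(-5244) = 20976)
((-17597 + 10529)*(11414 + 18392))/(-34105) + C/z = ((-17597 + 10529)*(11414 + 18392))/(-34105) + 20976/(7195/2) = -7068*29806*(-1/34105) + 20976*(2/7195) = -210668808*(-1/34105) + 41952/7195 = 11087832/1795 + 41952/7195 = 15970451016/2583005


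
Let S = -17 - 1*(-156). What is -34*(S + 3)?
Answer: -4828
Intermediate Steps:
S = 139 (S = -17 + 156 = 139)
-34*(S + 3) = -34*(139 + 3) = -34*142 = -4828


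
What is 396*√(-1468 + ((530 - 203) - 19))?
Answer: 792*I*√290 ≈ 13487.0*I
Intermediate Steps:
396*√(-1468 + ((530 - 203) - 19)) = 396*√(-1468 + (327 - 19)) = 396*√(-1468 + 308) = 396*√(-1160) = 396*(2*I*√290) = 792*I*√290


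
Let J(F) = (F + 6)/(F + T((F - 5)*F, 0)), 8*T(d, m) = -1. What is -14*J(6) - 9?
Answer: -1767/47 ≈ -37.596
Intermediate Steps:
T(d, m) = -⅛ (T(d, m) = (⅛)*(-1) = -⅛)
J(F) = (6 + F)/(-⅛ + F) (J(F) = (F + 6)/(F - ⅛) = (6 + F)/(-⅛ + F))
-14*J(6) - 9 = -112*(6 + 6)/(-1 + 8*6) - 9 = -112*12/(-1 + 48) - 9 = -112*12/47 - 9 = -14*96/47 - 9 = -1344/47 - 9 = -1767/47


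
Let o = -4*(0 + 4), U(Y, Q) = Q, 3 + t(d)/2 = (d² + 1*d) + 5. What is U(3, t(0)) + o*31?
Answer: -492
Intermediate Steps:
t(d) = 4 + 2*d + 2*d² (t(d) = -6 + 2*((d² + 1*d) + 5) = -6 + 2*((d² + d) + 5) = -6 + 2*((d + d²) + 5) = -6 + 2*(5 + d + d²) = -6 + (10 + 2*d + 2*d²) = 4 + 2*d + 2*d²)
o = -16 (o = -4*4 = -16)
U(3, t(0)) + o*31 = (4 + 2*0 + 2*0²) - 16*31 = (4 + 0 + 2*0) - 496 = (4 + 0 + 0) - 496 = 4 - 496 = -492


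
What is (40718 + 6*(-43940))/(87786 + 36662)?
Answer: -111461/62224 ≈ -1.7913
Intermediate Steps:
(40718 + 6*(-43940))/(87786 + 36662) = (40718 - 263640)/124448 = -222922*1/124448 = -111461/62224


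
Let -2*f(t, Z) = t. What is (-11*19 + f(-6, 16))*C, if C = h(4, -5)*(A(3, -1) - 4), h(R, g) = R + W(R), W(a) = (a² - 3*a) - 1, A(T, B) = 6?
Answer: -2884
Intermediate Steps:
W(a) = -1 + a² - 3*a
h(R, g) = -1 + R² - 2*R (h(R, g) = R + (-1 + R² - 3*R) = -1 + R² - 2*R)
f(t, Z) = -t/2
C = 14 (C = (-1 + 4² - 2*4)*(6 - 4) = (-1 + 16 - 8)*2 = 7*2 = 14)
(-11*19 + f(-6, 16))*C = (-11*19 - ½*(-6))*14 = (-209 + 3)*14 = -206*14 = -2884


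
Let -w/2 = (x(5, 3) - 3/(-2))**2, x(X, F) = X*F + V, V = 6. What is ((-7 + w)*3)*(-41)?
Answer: 250797/2 ≈ 1.2540e+5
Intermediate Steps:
x(X, F) = 6 + F*X (x(X, F) = X*F + 6 = F*X + 6 = 6 + F*X)
w = -2025/2 (w = -2*((6 + 3*5) - 3/(-2))**2 = -2*((6 + 15) - 3*(-1/2))**2 = -2*(21 + 3/2)**2 = -2*(45/2)**2 = -2*2025/4 = -2025/2 ≈ -1012.5)
((-7 + w)*3)*(-41) = ((-7 - 2025/2)*3)*(-41) = -2039/2*3*(-41) = -6117/2*(-41) = 250797/2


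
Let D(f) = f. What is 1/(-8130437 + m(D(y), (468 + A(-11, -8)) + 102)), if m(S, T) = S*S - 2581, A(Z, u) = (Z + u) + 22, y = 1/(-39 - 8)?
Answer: -2209/17965836761 ≈ -1.2296e-7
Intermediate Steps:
y = -1/47 (y = 1/(-47) = -1/47 ≈ -0.021277)
A(Z, u) = 22 + Z + u
m(S, T) = -2581 + S² (m(S, T) = S² - 2581 = -2581 + S²)
1/(-8130437 + m(D(y), (468 + A(-11, -8)) + 102)) = 1/(-8130437 + (-2581 + (-1/47)²)) = 1/(-8130437 + (-2581 + 1/2209)) = 1/(-8130437 - 5701428/2209) = 1/(-17965836761/2209) = -2209/17965836761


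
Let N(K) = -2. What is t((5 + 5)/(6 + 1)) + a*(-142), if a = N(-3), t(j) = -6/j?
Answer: 1399/5 ≈ 279.80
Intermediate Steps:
a = -2
t((5 + 5)/(6 + 1)) + a*(-142) = -6*(6 + 1)/(5 + 5) - 2*(-142) = -6/(10/7) + 284 = -6/(10*(1/7)) + 284 = -6/10/7 + 284 = -6*7/10 + 284 = -21/5 + 284 = 1399/5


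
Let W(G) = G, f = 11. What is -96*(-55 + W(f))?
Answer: 4224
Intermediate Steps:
-96*(-55 + W(f)) = -96*(-55 + 11) = -96*(-44) = 4224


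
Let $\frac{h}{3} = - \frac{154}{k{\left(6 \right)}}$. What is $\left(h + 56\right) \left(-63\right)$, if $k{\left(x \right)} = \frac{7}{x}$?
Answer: $21420$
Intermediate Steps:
$h = -396$ ($h = 3 \left(- \frac{154}{7 \cdot \frac{1}{6}}\right) = 3 \left(- \frac{154}{\frac{7}{6}}\right) = 3 \left(\left(-154\right) \frac{6}{7}\right) = 3 \left(-132\right) = -396$)
$\left(h + 56\right) \left(-63\right) = \left(-396 + 56\right) \left(-63\right) = \left(-340\right) \left(-63\right) = 21420$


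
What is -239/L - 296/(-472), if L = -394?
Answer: 28679/23246 ≈ 1.2337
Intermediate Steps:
-239/L - 296/(-472) = -239/(-394) - 296/(-472) = -239*(-1/394) - 296*(-1/472) = 239/394 + 37/59 = 28679/23246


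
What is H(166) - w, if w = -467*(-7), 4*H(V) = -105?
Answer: -13181/4 ≈ -3295.3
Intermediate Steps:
H(V) = -105/4 (H(V) = (¼)*(-105) = -105/4)
w = 3269
H(166) - w = -105/4 - 1*3269 = -105/4 - 3269 = -13181/4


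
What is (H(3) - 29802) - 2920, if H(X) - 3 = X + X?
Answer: -32713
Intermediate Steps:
H(X) = 3 + 2*X (H(X) = 3 + (X + X) = 3 + 2*X)
(H(3) - 29802) - 2920 = ((3 + 2*3) - 29802) - 2920 = ((3 + 6) - 29802) - 2920 = (9 - 29802) - 2920 = -29793 - 2920 = -32713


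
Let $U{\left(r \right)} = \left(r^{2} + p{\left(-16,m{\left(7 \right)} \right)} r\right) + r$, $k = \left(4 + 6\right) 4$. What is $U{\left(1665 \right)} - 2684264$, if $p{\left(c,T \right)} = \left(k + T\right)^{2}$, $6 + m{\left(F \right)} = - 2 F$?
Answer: $755626$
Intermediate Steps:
$m{\left(F \right)} = -6 - 2 F$
$k = 40$ ($k = 10 \cdot 4 = 40$)
$p{\left(c,T \right)} = \left(40 + T\right)^{2}$
$U{\left(r \right)} = r^{2} + 401 r$ ($U{\left(r \right)} = \left(r^{2} + \left(40 - 20\right)^{2} r\right) + r = \left(r^{2} + 20^{2} r\right) + r = \left(r^{2} + 400 r\right) + r = r^{2} + 401 r$)
$U{\left(1665 \right)} - 2684264 = 1665 \left(401 + 1665\right) - 2684264 = 1665 \cdot 2066 - 2684264 = 3439890 - 2684264 = 755626$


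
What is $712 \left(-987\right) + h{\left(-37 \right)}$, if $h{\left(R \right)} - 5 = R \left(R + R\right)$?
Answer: $-700001$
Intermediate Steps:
$h{\left(R \right)} = 5 + 2 R^{2}$ ($h{\left(R \right)} = 5 + R \left(R + R\right) = 5 + R 2 R = 5 + 2 R^{2}$)
$712 \left(-987\right) + h{\left(-37 \right)} = 712 \left(-987\right) + \left(5 + 2 \left(-37\right)^{2}\right) = -702744 + \left(5 + 2 \cdot 1369\right) = -702744 + \left(5 + 2738\right) = -702744 + 2743 = -700001$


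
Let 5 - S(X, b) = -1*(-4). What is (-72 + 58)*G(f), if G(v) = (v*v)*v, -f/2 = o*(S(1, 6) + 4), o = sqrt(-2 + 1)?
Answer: -14000*I ≈ -14000.0*I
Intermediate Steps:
S(X, b) = 1 (S(X, b) = 5 - (-1)*(-4) = 5 - 1*4 = 5 - 4 = 1)
o = I (o = sqrt(-1) = I ≈ 1.0*I)
f = -10*I (f = -2*I*(1 + 4) = -2*I*5 = -10*I ≈ -10.0*I)
G(v) = v**3 (G(v) = v**2*v = v**3)
(-72 + 58)*G(f) = (-72 + 58)*(-10*I)**3 = -14000*I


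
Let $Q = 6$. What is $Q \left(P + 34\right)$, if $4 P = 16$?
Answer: $228$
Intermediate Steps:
$P = 4$ ($P = \frac{1}{4} \cdot 16 = 4$)
$Q \left(P + 34\right) = 6 \left(4 + 34\right) = 6 \cdot 38 = 228$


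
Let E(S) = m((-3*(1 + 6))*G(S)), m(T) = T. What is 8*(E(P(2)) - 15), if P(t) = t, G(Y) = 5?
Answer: -960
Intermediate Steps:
E(S) = -105 (E(S) = -3*(1 + 6)*5 = -3*7*5 = -21*5 = -105)
8*(E(P(2)) - 15) = 8*(-105 - 15) = 8*(-120) = -960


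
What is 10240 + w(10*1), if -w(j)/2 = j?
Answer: 10220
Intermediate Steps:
w(j) = -2*j
10240 + w(10*1) = 10240 - 20 = 10220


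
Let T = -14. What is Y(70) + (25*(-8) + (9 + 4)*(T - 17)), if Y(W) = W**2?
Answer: 4297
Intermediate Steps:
Y(70) + (25*(-8) + (9 + 4)*(T - 17)) = 70**2 + (25*(-8) + (9 + 4)*(-14 - 17)) = 4900 + (-200 + 13*(-31)) = 4900 + (-200 - 403) = 4900 - 603 = 4297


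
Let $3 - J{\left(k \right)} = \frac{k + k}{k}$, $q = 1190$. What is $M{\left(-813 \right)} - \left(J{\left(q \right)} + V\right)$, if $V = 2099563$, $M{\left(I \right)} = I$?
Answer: $-2100377$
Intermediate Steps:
$J{\left(k \right)} = 1$ ($J{\left(k \right)} = 3 - \frac{k + k}{k} = 3 - \frac{2 k}{k} = 3 - 2 = 1$)
$M{\left(-813 \right)} - \left(J{\left(q \right)} + V\right) = -813 - \left(1 + 2099563\right) = -813 - 2099564 = -2100377$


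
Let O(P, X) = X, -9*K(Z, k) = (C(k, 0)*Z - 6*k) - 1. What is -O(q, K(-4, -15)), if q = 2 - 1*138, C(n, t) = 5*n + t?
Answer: 389/9 ≈ 43.222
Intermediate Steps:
C(n, t) = t + 5*n
q = -136 (q = 2 - 138 = -136)
K(Z, k) = 1/9 + 2*k/3 - 5*Z*k/9 (K(Z, k) = -(((0 + 5*k)*Z - 6*k) - 1)/9 = -(((5*k)*Z - 6*k) - 1)/9 = -((5*Z*k - 6*k) - 1)/9 = -((-6*k + 5*Z*k) - 1)/9 = -(-1 - 6*k + 5*Z*k)/9 = 1/9 + 2*k/3 - 5*Z*k/9)
-O(q, K(-4, -15)) = -(1/9 + (2/3)*(-15) - 5/9*(-4)*(-15)) = -(1/9 - 10 - 100/3) = -1*(-389/9) = 389/9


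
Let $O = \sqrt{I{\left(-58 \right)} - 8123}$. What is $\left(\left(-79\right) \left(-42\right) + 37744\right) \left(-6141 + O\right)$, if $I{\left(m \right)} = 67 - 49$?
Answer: $-252161742 + 41062 i \sqrt{8105} \approx -2.5216 \cdot 10^{8} + 3.6967 \cdot 10^{6} i$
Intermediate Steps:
$I{\left(m \right)} = 18$
$O = i \sqrt{8105}$ ($O = \sqrt{18 - 8123} = \sqrt{-8105} = i \sqrt{8105} \approx 90.028 i$)
$\left(\left(-79\right) \left(-42\right) + 37744\right) \left(-6141 + O\right) = \left(\left(-79\right) \left(-42\right) + 37744\right) \left(-6141 + i \sqrt{8105}\right) = \left(3318 + 37744\right) \left(-6141 + i \sqrt{8105}\right) = 41062 \left(-6141 + i \sqrt{8105}\right) = -252161742 + 41062 i \sqrt{8105}$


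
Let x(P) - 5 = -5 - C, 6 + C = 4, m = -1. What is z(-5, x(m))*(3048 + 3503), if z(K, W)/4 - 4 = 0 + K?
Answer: -26204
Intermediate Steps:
C = -2 (C = -6 + 4 = -2)
x(P) = 2 (x(P) = 5 + (-5 - 1*(-2)) = 5 + (-5 + 2) = 5 - 3 = 2)
z(K, W) = 16 + 4*K (z(K, W) = 16 + 4*(0 + K) = 16 + 4*K)
z(-5, x(m))*(3048 + 3503) = (16 + 4*(-5))*(3048 + 3503) = (16 - 20)*6551 = -4*6551 = -26204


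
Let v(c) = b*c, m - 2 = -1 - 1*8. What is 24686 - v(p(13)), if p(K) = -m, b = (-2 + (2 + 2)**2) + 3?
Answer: 24567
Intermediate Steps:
b = 17 (b = (-2 + 4**2) + 3 = (-2 + 16) + 3 = 14 + 3 = 17)
m = -7 (m = 2 + (-1 - 1*8) = 2 + (-1 - 8) = 2 - 9 = -7)
p(K) = 7 (p(K) = -1*(-7) = 7)
v(c) = 17*c
24686 - v(p(13)) = 24686 - 17*7 = 24686 - 1*119 = 24686 - 119 = 24567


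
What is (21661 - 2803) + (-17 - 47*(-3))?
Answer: 18982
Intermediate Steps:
(21661 - 2803) + (-17 - 47*(-3)) = 18858 + (-17 + 141) = 18858 + 124 = 18982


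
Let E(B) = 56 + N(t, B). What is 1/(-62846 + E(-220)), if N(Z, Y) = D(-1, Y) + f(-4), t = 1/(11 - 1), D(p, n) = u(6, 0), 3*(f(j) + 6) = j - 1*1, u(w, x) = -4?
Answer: -3/188405 ≈ -1.5923e-5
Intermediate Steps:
f(j) = -19/3 + j/3 (f(j) = -6 + (j - 1*1)/3 = -6 + (j - 1)/3 = -6 + (-1 + j)/3 = -6 + (-⅓ + j/3) = -19/3 + j/3)
D(p, n) = -4
t = ⅒ (t = 1/10 = ⅒ ≈ 0.10000)
N(Z, Y) = -35/3 (N(Z, Y) = -4 + (-19/3 + (⅓)*(-4)) = -4 + (-19/3 - 4/3) = -4 - 23/3 = -35/3)
E(B) = 133/3 (E(B) = 56 - 35/3 = 133/3)
1/(-62846 + E(-220)) = 1/(-62846 + 133/3) = 1/(-188405/3) = -3/188405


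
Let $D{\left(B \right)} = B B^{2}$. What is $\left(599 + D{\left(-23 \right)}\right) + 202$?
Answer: $-11366$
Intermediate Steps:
$D{\left(B \right)} = B^{3}$
$\left(599 + D{\left(-23 \right)}\right) + 202 = \left(599 + \left(-23\right)^{3}\right) + 202 = \left(599 - 12167\right) + 202 = -11568 + 202 = -11366$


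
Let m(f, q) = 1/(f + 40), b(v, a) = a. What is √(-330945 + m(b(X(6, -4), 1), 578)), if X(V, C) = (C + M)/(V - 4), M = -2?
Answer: 2*I*√139079626/41 ≈ 575.28*I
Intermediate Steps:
X(V, C) = (-2 + C)/(-4 + V) (X(V, C) = (C - 2)/(V - 4) = (-2 + C)/(-4 + V))
m(f, q) = 1/(40 + f)
√(-330945 + m(b(X(6, -4), 1), 578)) = √(-330945 + 1/(40 + 1)) = √(-330945 + 1/41) = √(-13568744/41) = 2*I*√139079626/41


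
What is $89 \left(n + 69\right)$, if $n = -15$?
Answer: $4806$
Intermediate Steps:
$89 \left(n + 69\right) = 89 \left(-15 + 69\right) = 89 \cdot 54 = 4806$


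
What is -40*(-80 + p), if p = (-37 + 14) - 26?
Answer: 5160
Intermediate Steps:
p = -49 (p = -23 - 26 = -49)
-40*(-80 + p) = -40*(-80 - 49) = -40*(-129) = 5160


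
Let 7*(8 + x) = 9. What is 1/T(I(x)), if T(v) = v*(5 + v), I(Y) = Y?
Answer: 49/564 ≈ 0.086879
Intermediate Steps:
x = -47/7 (x = -8 + (⅐)*9 = -8 + 9/7 = -47/7 ≈ -6.7143)
1/T(I(x)) = 1/(-47*(5 - 47/7)/7) = 1/(-47/7*(-12/7)) = 1/(564/49) = 49/564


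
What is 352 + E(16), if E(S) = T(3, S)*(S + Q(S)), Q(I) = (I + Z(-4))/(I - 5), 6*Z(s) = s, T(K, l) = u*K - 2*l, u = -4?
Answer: -1240/3 ≈ -413.33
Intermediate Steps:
T(K, l) = -4*K - 2*l
Z(s) = s/6
Q(I) = (-2/3 + I)/(-5 + I) (Q(I) = (I + (1/6)*(-4))/(I - 5) = (I - 2/3)/(-5 + I) = (-2/3 + I)/(-5 + I))
E(S) = (-12 - 2*S)*(S + (-2/3 + S)/(-5 + S)) (E(S) = (-4*3 - 2*S)*(S + (-2/3 + S)/(-5 + S)) = (-12 - 2*S)*(S + (-2/3 + S)/(-5 + S)))
352 + E(16) = 352 + 2*(12 - 6*16**2 - 3*16**3 + 74*16)/(3*(-5 + 16)) = 352 + (2/3)*(12 - 6*256 - 3*4096 + 1184)/11 = 352 + (2/3)*(1/11)*(12 - 1536 - 12288 + 1184) = 352 + (2/3)*(1/11)*(-12628) = 352 - 2296/3 = -1240/3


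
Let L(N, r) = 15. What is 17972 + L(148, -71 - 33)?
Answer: 17987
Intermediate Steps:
17972 + L(148, -71 - 33) = 17972 + 15 = 17987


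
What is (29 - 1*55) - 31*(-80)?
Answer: 2454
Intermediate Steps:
(29 - 1*55) - 31*(-80) = (29 - 55) + 2480 = -26 + 2480 = 2454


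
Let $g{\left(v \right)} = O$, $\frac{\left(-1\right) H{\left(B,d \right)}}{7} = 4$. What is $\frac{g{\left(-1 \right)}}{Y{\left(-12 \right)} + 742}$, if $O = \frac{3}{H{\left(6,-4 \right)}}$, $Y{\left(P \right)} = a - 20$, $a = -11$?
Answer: $- \frac{1}{6636} \approx -0.00015069$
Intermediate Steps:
$Y{\left(P \right)} = -31$ ($Y{\left(P \right)} = -11 - 20 = -31$)
$H{\left(B,d \right)} = -28$ ($H{\left(B,d \right)} = \left(-7\right) 4 = -28$)
$O = - \frac{3}{28}$ ($O = \frac{3}{-28} = 3 \left(- \frac{1}{28}\right) = - \frac{3}{28} \approx -0.10714$)
$g{\left(v \right)} = - \frac{3}{28}$
$\frac{g{\left(-1 \right)}}{Y{\left(-12 \right)} + 742} = \frac{1}{-31 + 742} \left(- \frac{3}{28}\right) = \frac{1}{711} \left(- \frac{3}{28}\right) = - \frac{1}{6636}$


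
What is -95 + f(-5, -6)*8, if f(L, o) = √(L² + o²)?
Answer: -95 + 8*√61 ≈ -32.518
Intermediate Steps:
-95 + f(-5, -6)*8 = -95 + √((-5)² + (-6)²)*8 = -95 + √(25 + 36)*8 = -95 + √61*8 = -95 + 8*√61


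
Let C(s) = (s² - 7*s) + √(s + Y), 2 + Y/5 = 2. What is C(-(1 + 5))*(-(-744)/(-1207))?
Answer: -58032/1207 - 744*I*√6/1207 ≈ -48.08 - 1.5099*I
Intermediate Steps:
Y = 0 (Y = -10 + 5*2 = -10 + 10 = 0)
C(s) = √s + s² - 7*s (C(s) = (s² - 7*s) + √(s + 0) = (s² - 7*s) + √s = √s + s² - 7*s)
C(-(1 + 5))*(-(-744)/(-1207)) = (√(-(1 + 5)) + (-(1 + 5))² - (-7)*(1 + 5))*(-(-744)/(-1207)) = (√(-1*6) + (-1*6)² - (-7)*6)*(-(-744)*(-1)/1207) = (√(-6) + (-6)² - 7*(-6))*(-1*744/1207) = (I*√6 + 36 + 42)*(-744/1207) = (78 + I*√6)*(-744/1207) = -58032/1207 - 744*I*√6/1207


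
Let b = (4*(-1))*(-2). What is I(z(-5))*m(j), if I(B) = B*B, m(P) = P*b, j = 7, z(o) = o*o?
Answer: 35000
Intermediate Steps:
z(o) = o²
b = 8 (b = -4*(-2) = 8)
m(P) = 8*P (m(P) = P*8 = 8*P)
I(B) = B²
I(z(-5))*m(j) = ((-5)²)²*(8*7) = 25²*56 = 625*56 = 35000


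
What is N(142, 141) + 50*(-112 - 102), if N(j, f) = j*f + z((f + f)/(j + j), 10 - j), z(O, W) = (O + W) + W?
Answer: 1286377/142 ≈ 9059.0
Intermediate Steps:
z(O, W) = O + 2*W
N(j, f) = 20 - 2*j + f*j + f/j (N(j, f) = j*f + ((f + f)/(j + j) + 2*(10 - j)) = f*j + ((2*f)/((2*j)) + (20 - 2*j)) = f*j + ((2*f)*(1/(2*j)) + (20 - 2*j)) = f*j + (f/j + (20 - 2*j)) = f*j + (20 - 2*j + f/j) = 20 - 2*j + f*j + f/j)
N(142, 141) + 50*(-112 - 102) = (20 - 2*142 + 141*142 + 141/142) + 50*(-112 - 102) = (20 - 284 + 20022 + 141*(1/142)) + 50*(-214) = (20 - 284 + 20022 + 141/142) - 10700 = 2805777/142 - 10700 = 1286377/142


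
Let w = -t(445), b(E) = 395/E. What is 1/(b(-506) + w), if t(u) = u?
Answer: -506/225565 ≈ -0.0022433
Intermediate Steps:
w = -445 (w = -1*445 = -445)
1/(b(-506) + w) = 1/(395/(-506) - 445) = 1/(395*(-1/506) - 445) = 1/(-395/506 - 445) = 1/(-225565/506) = -506/225565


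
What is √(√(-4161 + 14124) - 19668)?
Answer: √(-19668 + 9*√123) ≈ 139.89*I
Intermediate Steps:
√(√(-4161 + 14124) - 19668) = √(√9963 - 19668) = √(9*√123 - 19668) = √(-19668 + 9*√123)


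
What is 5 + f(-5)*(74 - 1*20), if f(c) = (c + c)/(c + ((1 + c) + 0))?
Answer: 65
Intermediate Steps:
f(c) = 2*c/(1 + 2*c) (f(c) = (2*c)/(c + (1 + c)) = (2*c)/(1 + 2*c) = 2*c/(1 + 2*c))
5 + f(-5)*(74 - 1*20) = 5 + (2*(-5)/(1 + 2*(-5)))*(74 - 1*20) = 5 + (2*(-5)/(1 - 10))*(74 - 20) = 5 + (2*(-5)/(-9))*54 = 5 + (2*(-5)*(-⅑))*54 = 5 + (10/9)*54 = 5 + 60 = 65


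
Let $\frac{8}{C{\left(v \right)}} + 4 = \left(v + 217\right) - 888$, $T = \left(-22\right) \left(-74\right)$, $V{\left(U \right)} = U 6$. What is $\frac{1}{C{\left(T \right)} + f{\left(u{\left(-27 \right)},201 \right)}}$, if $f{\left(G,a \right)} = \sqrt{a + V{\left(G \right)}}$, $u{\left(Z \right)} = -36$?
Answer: $\frac{7624}{13623199} - \frac{908209 i \sqrt{15}}{13623199} \approx 0.00055963 - 0.2582 i$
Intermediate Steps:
$V{\left(U \right)} = 6 U$
$T = 1628$
$f{\left(G,a \right)} = \sqrt{a + 6 G}$
$C{\left(v \right)} = \frac{8}{-675 + v}$ ($C{\left(v \right)} = \frac{8}{-4 + \left(\left(v + 217\right) - 888\right)} = \frac{8}{-4 + \left(\left(217 + v\right) - 888\right)} = \frac{8}{-4 + \left(-671 + v\right)} = \frac{8}{-675 + v}$)
$\frac{1}{C{\left(T \right)} + f{\left(u{\left(-27 \right)},201 \right)}} = \frac{1}{\frac{8}{-675 + 1628} + \sqrt{201 + 6 \left(-36\right)}} = \frac{1}{\frac{8}{953} + \sqrt{201 - 216}} = \frac{1}{8 \cdot \frac{1}{953} + \sqrt{-15}} = \frac{1}{\frac{8}{953} + i \sqrt{15}}$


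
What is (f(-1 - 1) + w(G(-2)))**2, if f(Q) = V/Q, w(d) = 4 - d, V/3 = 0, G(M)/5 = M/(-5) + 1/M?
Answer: 81/4 ≈ 20.250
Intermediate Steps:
G(M) = -M + 5/M (G(M) = 5*(M/(-5) + 1/M) = 5*(M*(-1/5) + 1/M) = 5*(-M/5 + 1/M) = 5*(1/M - M/5) = -M + 5/M)
V = 0 (V = 3*0 = 0)
f(Q) = 0 (f(Q) = 0/Q = 0)
(f(-1 - 1) + w(G(-2)))**2 = (0 + (4 - (-1*(-2) + 5/(-2))))**2 = (0 + (4 - (2 + 5*(-1/2))))**2 = (0 + (4 - (2 - 5/2)))**2 = (0 + (4 - 1*(-1/2)))**2 = (0 + (4 + 1/2))**2 = (0 + 9/2)**2 = (9/2)**2 = 81/4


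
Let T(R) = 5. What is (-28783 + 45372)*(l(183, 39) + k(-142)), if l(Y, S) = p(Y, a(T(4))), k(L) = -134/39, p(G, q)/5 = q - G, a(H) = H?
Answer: -578027116/39 ≈ -1.4821e+7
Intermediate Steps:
p(G, q) = -5*G + 5*q (p(G, q) = 5*(q - G) = -5*G + 5*q)
k(L) = -134/39
l(Y, S) = 25 - 5*Y (l(Y, S) = -5*Y + 5*5 = -5*Y + 25 = 25 - 5*Y)
(-28783 + 45372)*(l(183, 39) + k(-142)) = (-28783 + 45372)*((25 - 5*183) - 134/39) = 16589*((25 - 915) - 134/39) = 16589*(-890 - 134/39) = 16589*(-34844/39) = -578027116/39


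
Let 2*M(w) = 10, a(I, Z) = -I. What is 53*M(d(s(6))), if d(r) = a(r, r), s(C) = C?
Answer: 265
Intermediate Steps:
d(r) = -r
M(w) = 5 (M(w) = (1/2)*10 = 5)
53*M(d(s(6))) = 53*5 = 265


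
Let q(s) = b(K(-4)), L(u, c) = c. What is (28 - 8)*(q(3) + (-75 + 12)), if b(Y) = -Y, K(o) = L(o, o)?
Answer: -1180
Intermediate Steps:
K(o) = o
q(s) = 4 (q(s) = -1*(-4) = 4)
(28 - 8)*(q(3) + (-75 + 12)) = (28 - 8)*(4 + (-75 + 12)) = 20*(4 - 63) = 20*(-59) = -1180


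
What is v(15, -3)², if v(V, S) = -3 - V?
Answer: 324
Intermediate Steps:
v(15, -3)² = (-3 - 1*15)² = (-3 - 15)² = (-18)² = 324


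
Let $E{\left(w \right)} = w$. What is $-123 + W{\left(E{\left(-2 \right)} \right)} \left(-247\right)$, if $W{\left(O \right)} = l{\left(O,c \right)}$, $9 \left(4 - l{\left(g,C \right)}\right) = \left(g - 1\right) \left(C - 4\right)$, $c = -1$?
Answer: $- \frac{2098}{3} \approx -699.33$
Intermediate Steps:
$l{\left(g,C \right)} = 4 - \frac{\left(-1 + g\right) \left(-4 + C\right)}{9}$ ($l{\left(g,C \right)} = 4 - \frac{\left(g - 1\right) \left(C - 4\right)}{9} = 4 - \frac{\left(-1 + g\right) \left(-4 + C\right)}{9}$)
$W{\left(O \right)} = \frac{31}{9} + \frac{5 O}{9}$ ($W{\left(O \right)} = \frac{32}{9} + \frac{1}{9} \left(-1\right) + \frac{4 O}{9} - - \frac{O}{9} = \frac{32}{9} - \frac{1}{9} + \frac{4 O}{9} + \frac{O}{9} = \frac{31}{9} + \frac{5 O}{9}$)
$-123 + W{\left(E{\left(-2 \right)} \right)} \left(-247\right) = -123 + \left(\frac{31}{9} + \frac{5}{9} \left(-2\right)\right) \left(-247\right) = -123 + \left(\frac{31}{9} - \frac{10}{9}\right) \left(-247\right) = -123 + \frac{7}{3} \left(-247\right) = -123 - \frac{1729}{3} = - \frac{2098}{3}$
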